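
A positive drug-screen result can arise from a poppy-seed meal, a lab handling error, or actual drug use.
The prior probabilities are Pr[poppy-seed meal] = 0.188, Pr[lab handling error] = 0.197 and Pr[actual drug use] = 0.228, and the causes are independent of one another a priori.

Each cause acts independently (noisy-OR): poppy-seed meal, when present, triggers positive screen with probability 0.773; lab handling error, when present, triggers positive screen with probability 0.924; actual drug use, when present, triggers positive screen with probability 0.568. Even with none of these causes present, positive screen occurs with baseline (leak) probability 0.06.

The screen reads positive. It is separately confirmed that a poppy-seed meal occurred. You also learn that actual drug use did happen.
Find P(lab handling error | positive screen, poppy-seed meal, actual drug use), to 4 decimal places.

Under noisy-OR, P(positive screen | causes) = 1 − (1−0.06)·∏(1−qᵢ) over the active causes.
Numerator (weight on configurations with lab handling error): 0.992994·0.197 = 0.195620
Normalizer over all consistent configurations: 0.90782·0.803 + 0.992994·0.197 = 0.924599
Posterior = 0.195620 / 0.924599 ≈ 0.2116

P(lab handling error | positive screen, poppy-seed meal, actual drug use) ≈ 0.2116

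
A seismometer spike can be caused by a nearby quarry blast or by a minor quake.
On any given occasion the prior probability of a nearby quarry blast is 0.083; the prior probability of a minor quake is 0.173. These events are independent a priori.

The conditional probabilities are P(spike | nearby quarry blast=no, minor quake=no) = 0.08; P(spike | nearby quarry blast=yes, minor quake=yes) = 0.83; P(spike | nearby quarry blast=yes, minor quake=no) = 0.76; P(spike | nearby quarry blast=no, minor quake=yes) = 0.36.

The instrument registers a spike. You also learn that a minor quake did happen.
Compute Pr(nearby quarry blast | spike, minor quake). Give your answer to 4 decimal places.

Pr(nearby quarry blast | spike, minor quake) ≈ 0.1727

By total probability over both values of nearby quarry blast:
  P(spike | minor quake) = 0.36·0.917 + 0.83·0.083
        = 0.330120 + 0.068890 = 0.399010
Configurations with nearby quarry blast contribute 0.068890, so
  P(nearby quarry blast | spike, minor quake) = 0.068890 / 0.399010 ≈ 0.1727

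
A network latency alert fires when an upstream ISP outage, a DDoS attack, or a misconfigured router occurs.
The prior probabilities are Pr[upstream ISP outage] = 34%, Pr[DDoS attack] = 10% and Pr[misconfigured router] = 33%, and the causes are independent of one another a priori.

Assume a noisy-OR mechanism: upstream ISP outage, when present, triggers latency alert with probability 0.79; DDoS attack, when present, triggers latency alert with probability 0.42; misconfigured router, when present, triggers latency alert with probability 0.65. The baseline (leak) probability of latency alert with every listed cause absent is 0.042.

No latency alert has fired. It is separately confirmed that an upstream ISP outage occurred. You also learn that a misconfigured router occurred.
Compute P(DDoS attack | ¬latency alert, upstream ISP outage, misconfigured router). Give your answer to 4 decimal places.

P(DDoS attack | ¬latency alert, upstream ISP outage, misconfigured router) ≈ 0.0605

Under noisy-OR, P(latency alert | causes) = 1 − (1−0.042)·∏(1−qᵢ) over the active causes.
By total probability over both values of DDoS attack:
  P(¬latency alert | upstream ISP outage, misconfigured router) = 0.070413×0.9 + 0.04084×0.1
        = 0.063372 + 0.004084 = 0.067456
Configurations with DDoS attack contribute 0.004084, so
  P(DDoS attack | ¬latency alert, upstream ISP outage, misconfigured router) = 0.004084 / 0.067456 ≈ 0.0605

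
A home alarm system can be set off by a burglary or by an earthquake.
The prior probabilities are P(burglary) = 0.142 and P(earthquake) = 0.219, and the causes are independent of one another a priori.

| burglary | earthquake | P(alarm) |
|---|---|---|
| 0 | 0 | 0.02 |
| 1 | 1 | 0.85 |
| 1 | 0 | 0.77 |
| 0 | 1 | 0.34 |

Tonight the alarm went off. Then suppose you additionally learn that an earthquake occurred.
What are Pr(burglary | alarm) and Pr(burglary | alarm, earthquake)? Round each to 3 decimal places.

Weight on burglary=true, given the evidence: 0.085395 + 0.026433 = 0.111828
Denominator P(alarm): 0.02×0.858×0.781 + 0.34×0.858×0.219 + 0.77×0.142×0.781 + 0.85×0.142×0.219 = 0.189117
P(burglary | alarm) = 0.111828/0.189117 ≈ 0.591

Now also conditioning on earthquake=true:
By total probability over both values of burglary:
  P(alarm | earthquake) = 0.34·0.858 + 0.85·0.142
        = 0.291720 + 0.120700 = 0.412420
Keeping only the burglary-present terms gives 0.120700, so
  P(burglary | alarm, earthquake) = 0.120700 / 0.412420 ≈ 0.293
— earthquake explains away the evidence for burglary.

Pr(burglary | alarm) ≈ 0.591; Pr(burglary | alarm, earthquake) ≈ 0.293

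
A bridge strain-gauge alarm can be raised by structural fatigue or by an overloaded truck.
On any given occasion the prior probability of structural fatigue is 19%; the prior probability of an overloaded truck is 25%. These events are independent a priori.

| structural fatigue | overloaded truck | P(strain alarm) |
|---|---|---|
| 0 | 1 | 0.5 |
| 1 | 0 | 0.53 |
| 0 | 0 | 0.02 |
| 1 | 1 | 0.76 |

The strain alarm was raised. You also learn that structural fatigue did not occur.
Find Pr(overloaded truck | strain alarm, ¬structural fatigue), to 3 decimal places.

Pr(overloaded truck | strain alarm, ¬structural fatigue) ≈ 0.893

Weight on overloaded truck=true, given the evidence: 0.5*0.25 = 0.125000
Denominator P(strain alarm | ¬structural fatigue): 0.02*0.75 + 0.5*0.25 = 0.140000
P(overloaded truck | strain alarm, ¬structural fatigue) = 0.125000/0.140000 ≈ 0.893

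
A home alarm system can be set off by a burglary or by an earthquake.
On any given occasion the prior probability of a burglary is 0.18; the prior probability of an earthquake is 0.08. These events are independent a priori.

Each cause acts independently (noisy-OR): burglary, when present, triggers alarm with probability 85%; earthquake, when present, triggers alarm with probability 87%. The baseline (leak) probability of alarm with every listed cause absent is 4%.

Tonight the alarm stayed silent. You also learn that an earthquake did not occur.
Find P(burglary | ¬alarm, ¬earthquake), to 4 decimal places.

P(burglary | ¬alarm, ¬earthquake) ≈ 0.0319

Under noisy-OR, P(alarm | causes) = 1 − (1−0.04)·∏(1−qᵢ) over the active causes.
P(¬alarm | ¬earthquake) = 0.96*0.82 + 0.144*0.18 = 0.787200 + 0.025920 = 0.813120
Restricting to configurations with burglary present: 0.144*0.18 = 0.025920.
So P(burglary | ¬alarm, ¬earthquake) = 0.025920/0.813120 ≈ 0.0319.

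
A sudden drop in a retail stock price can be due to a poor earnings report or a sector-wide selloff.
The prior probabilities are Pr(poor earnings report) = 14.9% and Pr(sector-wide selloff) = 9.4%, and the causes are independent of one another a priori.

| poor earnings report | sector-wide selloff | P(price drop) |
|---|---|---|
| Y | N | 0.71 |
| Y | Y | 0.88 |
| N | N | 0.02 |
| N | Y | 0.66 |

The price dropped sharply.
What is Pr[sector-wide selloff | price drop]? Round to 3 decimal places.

Enumerate the 4 (poor earnings report, sector-wide selloff) configurations and weight by the priors:
  P(price drop) = 0.02·0.851·0.906 + 0.66·0.851·0.094 + 0.71·0.149·0.906 + 0.88·0.149·0.094
        = 0.015420 + 0.052796 + 0.095846 + 0.012325 = 0.176387
Keeping only the sector-wide selloff-present terms gives 0.065121, so
  P(sector-wide selloff | price drop) = 0.065121 / 0.176387 ≈ 0.369

Pr[sector-wide selloff | price drop] ≈ 0.369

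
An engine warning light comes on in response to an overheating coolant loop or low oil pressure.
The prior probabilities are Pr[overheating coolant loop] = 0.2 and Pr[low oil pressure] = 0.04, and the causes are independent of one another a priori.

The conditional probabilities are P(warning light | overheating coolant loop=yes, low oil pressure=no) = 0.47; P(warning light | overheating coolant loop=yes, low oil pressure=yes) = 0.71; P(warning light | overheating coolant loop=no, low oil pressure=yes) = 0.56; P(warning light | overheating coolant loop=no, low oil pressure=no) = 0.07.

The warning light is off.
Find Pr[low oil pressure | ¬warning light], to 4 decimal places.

P(¬warning light) = 0.93*0.8*0.96 + 0.44*0.8*0.04 + 0.53*0.2*0.96 + 0.29*0.2*0.04 = 0.714240 + 0.014080 + 0.101760 + 0.002320 = 0.832400
Of this, 0.016400 comes from 0.014080 + 0.002320 (the low oil pressure=true cases).
Hence the posterior is 0.016400/0.832400 ≈ 0.0197.

Pr[low oil pressure | ¬warning light] ≈ 0.0197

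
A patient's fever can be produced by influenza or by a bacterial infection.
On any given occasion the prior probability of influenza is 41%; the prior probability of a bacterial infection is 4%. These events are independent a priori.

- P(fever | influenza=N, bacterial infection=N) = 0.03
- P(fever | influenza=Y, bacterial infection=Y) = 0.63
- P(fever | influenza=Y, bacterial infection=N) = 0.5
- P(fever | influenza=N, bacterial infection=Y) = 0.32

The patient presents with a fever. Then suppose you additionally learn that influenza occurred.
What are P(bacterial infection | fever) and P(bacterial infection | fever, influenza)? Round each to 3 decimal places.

Enumerate the 4 (influenza, bacterial infection) configurations and weight by the priors:
  P(fever) = 0.03*0.59*0.96 + 0.32*0.59*0.04 + 0.5*0.41*0.96 + 0.63*0.41*0.04
        = 0.016992 + 0.007552 + 0.196800 + 0.010332 = 0.231676
Configurations with bacterial infection contribute 0.017884, so
  P(bacterial infection | fever) = 0.017884 / 0.231676 ≈ 0.077

Now also conditioning on influenza=true:
By total probability over both values of bacterial infection:
  P(fever | influenza) = 0.5·0.96 + 0.63·0.04
        = 0.480000 + 0.025200 = 0.505200
The terms with bacterial infection present sum to 0.025200, so
  P(bacterial infection | fever, influenza) = 0.025200 / 0.505200 ≈ 0.050

P(bacterial infection | fever) ≈ 0.077; P(bacterial infection | fever, influenza) ≈ 0.050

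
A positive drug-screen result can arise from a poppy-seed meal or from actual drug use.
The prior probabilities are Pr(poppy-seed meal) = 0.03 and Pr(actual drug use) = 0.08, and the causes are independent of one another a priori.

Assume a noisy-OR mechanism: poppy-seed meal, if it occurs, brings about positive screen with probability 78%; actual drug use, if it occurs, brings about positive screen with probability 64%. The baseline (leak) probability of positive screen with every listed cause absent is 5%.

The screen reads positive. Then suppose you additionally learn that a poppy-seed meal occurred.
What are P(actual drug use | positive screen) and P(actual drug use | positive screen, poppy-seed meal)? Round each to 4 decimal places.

Under noisy-OR, P(positive screen | causes) = 1 − (1−0.05)·∏(1−qᵢ) over the active causes.
Enumerate the 4 (poppy-seed meal, actual drug use) configurations and weight by the priors:
  P(positive screen) = 0.05·0.97·0.92 + 0.658·0.97·0.08 + 0.791·0.03·0.92 + 0.92476·0.03·0.08
        = 0.044620 + 0.051061 + 0.021832 + 0.002219 = 0.119732
Keeping only the actual drug use-present terms gives 0.053280, so
  P(actual drug use | positive screen) = 0.053280 / 0.119732 ≈ 0.4450

With the extra evidence:
Enumerate both values of actual drug use and weight by the priors:
  P(positive screen | poppy-seed meal) = 0.791×0.92 + 0.92476×0.08
        = 0.727720 + 0.073981 = 0.801701
The terms with actual drug use present sum to 0.073981, so
  P(actual drug use | positive screen, poppy-seed meal) = 0.073981 / 0.801701 ≈ 0.0923
— poppy-seed meal explains away the evidence for actual drug use.

P(actual drug use | positive screen) ≈ 0.4450; P(actual drug use | positive screen, poppy-seed meal) ≈ 0.0923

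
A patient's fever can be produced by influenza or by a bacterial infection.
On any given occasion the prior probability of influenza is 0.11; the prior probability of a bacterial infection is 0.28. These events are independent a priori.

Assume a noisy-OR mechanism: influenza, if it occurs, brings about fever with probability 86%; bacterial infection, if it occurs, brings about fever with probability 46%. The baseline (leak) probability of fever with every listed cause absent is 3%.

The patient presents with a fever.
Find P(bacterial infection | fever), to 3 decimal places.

P(bacterial infection | fever) ≈ 0.627

Under noisy-OR, P(fever | causes) = 1 − (1−0.03)·∏(1−qᵢ) over the active causes.
Numerator (weight on configurations with bacterial infection): 0.118669 + 0.028541 = 0.147210
Normalizer over all consistent configurations: 0.03·0.89·0.72 + 0.4762·0.89·0.28 + 0.8642·0.11·0.72 + 0.926668·0.11·0.28 = 0.234879
Posterior = 0.147210 / 0.234879 ≈ 0.627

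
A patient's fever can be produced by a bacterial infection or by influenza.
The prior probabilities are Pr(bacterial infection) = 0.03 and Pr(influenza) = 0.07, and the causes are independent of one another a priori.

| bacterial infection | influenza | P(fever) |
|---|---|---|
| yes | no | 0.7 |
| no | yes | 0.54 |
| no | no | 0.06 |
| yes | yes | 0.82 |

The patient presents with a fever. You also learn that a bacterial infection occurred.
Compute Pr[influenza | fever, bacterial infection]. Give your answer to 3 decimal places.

Pr[influenza | fever, bacterial infection] ≈ 0.081

By total probability over both values of influenza:
  P(fever | bacterial infection) = 0.7×0.93 + 0.82×0.07
        = 0.651000 + 0.057400 = 0.708400
Keeping only the influenza-present terms gives 0.057400, so
  P(influenza | fever, bacterial infection) = 0.057400 / 0.708400 ≈ 0.081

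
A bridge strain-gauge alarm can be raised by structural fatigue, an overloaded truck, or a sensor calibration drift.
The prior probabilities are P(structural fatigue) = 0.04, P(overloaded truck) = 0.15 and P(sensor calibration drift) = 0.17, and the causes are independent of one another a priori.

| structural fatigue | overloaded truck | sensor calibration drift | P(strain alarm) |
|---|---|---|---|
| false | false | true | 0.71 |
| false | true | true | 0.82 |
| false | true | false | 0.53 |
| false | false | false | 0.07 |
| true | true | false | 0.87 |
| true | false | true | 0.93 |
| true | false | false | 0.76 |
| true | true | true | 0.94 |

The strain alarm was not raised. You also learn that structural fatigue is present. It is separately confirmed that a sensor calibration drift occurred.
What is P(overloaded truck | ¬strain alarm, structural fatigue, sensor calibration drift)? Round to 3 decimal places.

P(overloaded truck | ¬strain alarm, structural fatigue, sensor calibration drift) ≈ 0.131

Numerator (weight on configurations with overloaded truck): 0.06·0.15 = 0.009000
The normalizing constant is 0.07·0.85 + 0.06·0.15 = 0.068500
P(overloaded truck | ¬strain alarm, structural fatigue, sensor calibration drift) = 0.009000/0.068500 ≈ 0.131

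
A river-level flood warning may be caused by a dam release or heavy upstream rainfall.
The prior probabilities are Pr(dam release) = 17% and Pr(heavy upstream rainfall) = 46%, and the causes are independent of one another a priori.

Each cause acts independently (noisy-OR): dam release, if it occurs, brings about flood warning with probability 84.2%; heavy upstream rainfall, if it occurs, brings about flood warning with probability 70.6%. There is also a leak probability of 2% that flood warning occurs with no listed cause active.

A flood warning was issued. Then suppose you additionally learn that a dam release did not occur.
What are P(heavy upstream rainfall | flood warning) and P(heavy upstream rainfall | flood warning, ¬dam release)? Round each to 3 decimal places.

P(heavy upstream rainfall | flood warning) ≈ 0.800; P(heavy upstream rainfall | flood warning, ¬dam release) ≈ 0.968

Under noisy-OR, P(flood warning | causes) = 1 − (1−0.02)·∏(1−qᵢ) over the active causes.
For the numerator, keep only heavy upstream rainfall=true terms: 0.271796 + 0.074640 = 0.346436
Denominator P(flood warning): 0.02×0.83×0.54 + 0.71188×0.83×0.46 + 0.84516×0.17×0.54 + 0.954477×0.17×0.46 = 0.432986
P(heavy upstream rainfall | flood warning) = 0.346436/0.432986 ≈ 0.800

Now also conditioning on dam release≠true:
Sum P(flood warning|·) weighted by the priors over both values of heavy upstream rainfall:
  P(flood warning | ¬dam release) = 0.02·0.54 + 0.71188·0.46
        = 0.010800 + 0.327465 = 0.338265
The terms with heavy upstream rainfall present sum to 0.327465, so
  P(heavy upstream rainfall | flood warning, ¬dam release) = 0.327465 / 0.338265 ≈ 0.968
Ruling out dam release raises the posterior on heavy upstream rainfall — the flip side of explaining away.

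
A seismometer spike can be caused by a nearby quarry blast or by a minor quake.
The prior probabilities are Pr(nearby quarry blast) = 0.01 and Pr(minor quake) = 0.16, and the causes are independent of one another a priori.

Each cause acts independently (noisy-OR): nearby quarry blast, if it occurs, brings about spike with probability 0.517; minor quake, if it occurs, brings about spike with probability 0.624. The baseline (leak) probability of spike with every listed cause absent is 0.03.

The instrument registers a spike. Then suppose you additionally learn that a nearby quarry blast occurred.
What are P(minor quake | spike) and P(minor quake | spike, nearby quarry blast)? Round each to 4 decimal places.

Under noisy-OR, P(spike | causes) = 1 − (1−0.03)·∏(1−qᵢ) over the active causes.
For the numerator, keep only minor quake=true terms: 0.100628 + 0.001318 = 0.101946
Denominator P(spike): 0.03*0.99*0.84 + 0.63528*0.99*0.16 + 0.53149*0.01*0.84 + 0.82384*0.01*0.16 = 0.131359
P(minor quake | spike) = 0.101946/0.131359 ≈ 0.7761

With the extra evidence:
Enumerate both values of minor quake and weight by the priors:
  P(spike | nearby quarry blast) = 0.53149×0.84 + 0.82384×0.16
        = 0.446452 + 0.131814 = 0.578266
Configurations with minor quake contribute 0.131814, so
  P(minor quake | spike, nearby quarry blast) = 0.131814 / 0.578266 ≈ 0.2279

P(minor quake | spike) ≈ 0.7761; P(minor quake | spike, nearby quarry blast) ≈ 0.2279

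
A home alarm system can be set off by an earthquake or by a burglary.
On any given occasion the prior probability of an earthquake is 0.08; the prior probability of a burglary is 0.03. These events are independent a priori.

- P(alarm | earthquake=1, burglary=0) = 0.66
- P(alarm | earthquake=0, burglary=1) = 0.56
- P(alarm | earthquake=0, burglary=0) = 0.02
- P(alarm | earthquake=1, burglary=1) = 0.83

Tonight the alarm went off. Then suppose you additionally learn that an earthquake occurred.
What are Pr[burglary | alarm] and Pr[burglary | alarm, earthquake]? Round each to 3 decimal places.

Pr[burglary | alarm] ≈ 0.202; Pr[burglary | alarm, earthquake] ≈ 0.037

By total probability over the 4 (earthquake, burglary) configurations:
  P(alarm) = 0.02*0.92*0.97 + 0.56*0.92*0.03 + 0.66*0.08*0.97 + 0.83*0.08*0.03
        = 0.017848 + 0.015456 + 0.051216 + 0.001992 = 0.086512
Keeping only the burglary-present terms gives 0.017448, so
  P(burglary | alarm) = 0.017448 / 0.086512 ≈ 0.202

With the extra evidence:
For the numerator, keep only burglary=true terms: 0.83*0.03 = 0.024900
The normalizing constant is 0.66*0.97 + 0.83*0.03 = 0.665100
Posterior = 0.024900 / 0.665100 ≈ 0.037
— earthquake explains away the evidence for burglary.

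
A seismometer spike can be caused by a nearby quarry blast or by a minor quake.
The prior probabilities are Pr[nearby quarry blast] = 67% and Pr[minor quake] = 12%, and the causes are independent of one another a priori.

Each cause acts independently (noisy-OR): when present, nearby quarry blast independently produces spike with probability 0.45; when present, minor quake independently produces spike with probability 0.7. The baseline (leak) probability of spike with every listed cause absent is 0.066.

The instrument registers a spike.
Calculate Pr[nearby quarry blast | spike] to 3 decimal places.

Under noisy-OR, P(spike | causes) = 1 − (1−0.066)·∏(1−qᵢ) over the active causes.
P(spike) = 0.066·0.33·0.88 + 0.7198·0.33·0.12 + 0.4863·0.67·0.88 + 0.84589·0.67·0.12 = 0.019166 + 0.028504 + 0.286722 + 0.068010 = 0.402402
Of this, 0.354732 comes from 0.286722 + 0.068010 (the nearby quarry blast=true cases).
P(nearby quarry blast | spike) = 0.354732 / 0.402402 ≈ 0.882

Pr[nearby quarry blast | spike] ≈ 0.882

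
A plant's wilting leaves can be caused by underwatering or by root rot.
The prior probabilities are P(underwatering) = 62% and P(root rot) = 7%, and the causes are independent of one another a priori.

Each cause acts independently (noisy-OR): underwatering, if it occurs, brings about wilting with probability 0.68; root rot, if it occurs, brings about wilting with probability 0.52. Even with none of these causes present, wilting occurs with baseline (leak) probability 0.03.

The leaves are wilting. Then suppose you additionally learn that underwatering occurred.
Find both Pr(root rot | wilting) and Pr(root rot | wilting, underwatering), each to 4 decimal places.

Under noisy-OR, P(wilting | causes) = 1 − (1−0.03)·∏(1−qᵢ) over the active causes.
Numerator (weight on configurations with root rot): 0.014215 + 0.036934 = 0.051149
The normalizing constant is 0.03·0.38·0.93 + 0.5344·0.38·0.07 + 0.6896·0.62·0.93 + 0.851008·0.62·0.07 = 0.459374
P(root rot | wilting) = 0.051149/0.459374 ≈ 0.1113

Now condition on the additional information:
Enumerate both values of root rot and weight by the priors:
  P(wilting | underwatering) = 0.6896·0.93 + 0.851008·0.07
        = 0.641328 + 0.059571 = 0.700899
Configurations with root rot contribute 0.059571, so
  P(root rot | wilting, underwatering) = 0.059571 / 0.700899 ≈ 0.0850
This is intercausal reasoning (explaining away): once underwatering accounts for the wilting, root rot becomes less likely.

Pr(root rot | wilting) ≈ 0.1113; Pr(root rot | wilting, underwatering) ≈ 0.0850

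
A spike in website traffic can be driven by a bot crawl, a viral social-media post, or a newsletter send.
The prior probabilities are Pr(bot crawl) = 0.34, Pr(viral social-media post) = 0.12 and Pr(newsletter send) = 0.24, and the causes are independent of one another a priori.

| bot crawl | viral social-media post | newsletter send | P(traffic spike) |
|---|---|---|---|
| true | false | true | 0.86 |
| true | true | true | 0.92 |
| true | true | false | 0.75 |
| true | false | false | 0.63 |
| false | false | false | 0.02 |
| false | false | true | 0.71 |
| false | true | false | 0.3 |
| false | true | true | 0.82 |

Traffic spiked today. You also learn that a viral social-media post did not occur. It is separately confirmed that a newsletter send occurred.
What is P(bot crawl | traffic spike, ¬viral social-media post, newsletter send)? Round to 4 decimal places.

P(bot crawl | traffic spike, ¬viral social-media post, newsletter send) ≈ 0.3842

Enumerate both values of bot crawl and weight by the priors:
  P(traffic spike | ¬viral social-media post, newsletter send) = 0.71·0.66 + 0.86·0.34
        = 0.468600 + 0.292400 = 0.761000
The terms with bot crawl present sum to 0.292400, so
  P(bot crawl | traffic spike, ¬viral social-media post, newsletter send) = 0.292400 / 0.761000 ≈ 0.3842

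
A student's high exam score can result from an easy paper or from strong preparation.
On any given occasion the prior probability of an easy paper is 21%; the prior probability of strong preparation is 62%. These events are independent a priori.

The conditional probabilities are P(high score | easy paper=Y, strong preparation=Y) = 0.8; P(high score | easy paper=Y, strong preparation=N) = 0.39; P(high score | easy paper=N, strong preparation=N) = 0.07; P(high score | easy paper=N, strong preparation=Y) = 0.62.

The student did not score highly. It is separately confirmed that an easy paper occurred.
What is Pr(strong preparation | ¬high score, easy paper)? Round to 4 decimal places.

Pr(strong preparation | ¬high score, easy paper) ≈ 0.3485

Weight on strong preparation=true, given the evidence: 0.2×0.62 = 0.124000
Normalizer over all consistent configurations: 0.61×0.38 + 0.2×0.62 = 0.355800
Posterior = 0.124000 / 0.355800 ≈ 0.3485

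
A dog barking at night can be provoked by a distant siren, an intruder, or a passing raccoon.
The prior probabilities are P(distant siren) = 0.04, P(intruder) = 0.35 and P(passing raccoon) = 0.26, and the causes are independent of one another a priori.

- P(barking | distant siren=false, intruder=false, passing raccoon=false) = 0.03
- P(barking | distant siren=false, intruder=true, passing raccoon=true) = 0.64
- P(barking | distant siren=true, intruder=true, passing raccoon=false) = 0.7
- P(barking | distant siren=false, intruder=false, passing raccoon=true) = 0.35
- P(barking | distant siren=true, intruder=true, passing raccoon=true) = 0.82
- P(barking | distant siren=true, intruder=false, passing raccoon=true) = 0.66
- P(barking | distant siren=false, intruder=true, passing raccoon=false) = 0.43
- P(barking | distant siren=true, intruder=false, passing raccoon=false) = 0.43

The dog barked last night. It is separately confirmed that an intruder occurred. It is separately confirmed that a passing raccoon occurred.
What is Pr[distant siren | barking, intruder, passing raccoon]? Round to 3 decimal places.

Pr[distant siren | barking, intruder, passing raccoon] ≈ 0.051

P(barking | intruder, passing raccoon) = 0.64*0.96 + 0.82*0.04 = 0.614400 + 0.032800 = 0.647200
Restricting to configurations with distant siren present: 0.82*0.04 = 0.032800.
So P(distant siren | barking, intruder, passing raccoon) = 0.032800/0.647200 ≈ 0.051.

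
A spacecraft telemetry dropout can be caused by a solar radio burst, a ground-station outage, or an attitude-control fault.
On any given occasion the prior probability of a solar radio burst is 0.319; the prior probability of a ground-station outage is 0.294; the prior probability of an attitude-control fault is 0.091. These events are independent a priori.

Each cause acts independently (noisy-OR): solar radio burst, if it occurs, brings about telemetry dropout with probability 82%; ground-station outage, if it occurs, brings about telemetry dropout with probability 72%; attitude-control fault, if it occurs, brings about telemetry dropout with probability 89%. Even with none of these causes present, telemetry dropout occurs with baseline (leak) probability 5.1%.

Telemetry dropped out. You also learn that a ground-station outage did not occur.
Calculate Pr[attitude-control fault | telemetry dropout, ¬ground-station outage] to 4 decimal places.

Under noisy-OR, P(telemetry dropout | causes) = 1 − (1−0.051)·∏(1−qᵢ) over the active causes.
P(telemetry dropout | ¬ground-station outage) = 0.051×0.681×0.909 + 0.89561×0.681×0.091 + 0.82918×0.319×0.909 + 0.98121×0.319×0.091 = 0.031570 + 0.055502 + 0.240438 + 0.028484 = 0.355994
The attitude-control fault-present share is 0.055502 + 0.028484 = 0.083986.
Hence the posterior is 0.083986/0.355994 ≈ 0.2359.

Pr[attitude-control fault | telemetry dropout, ¬ground-station outage] ≈ 0.2359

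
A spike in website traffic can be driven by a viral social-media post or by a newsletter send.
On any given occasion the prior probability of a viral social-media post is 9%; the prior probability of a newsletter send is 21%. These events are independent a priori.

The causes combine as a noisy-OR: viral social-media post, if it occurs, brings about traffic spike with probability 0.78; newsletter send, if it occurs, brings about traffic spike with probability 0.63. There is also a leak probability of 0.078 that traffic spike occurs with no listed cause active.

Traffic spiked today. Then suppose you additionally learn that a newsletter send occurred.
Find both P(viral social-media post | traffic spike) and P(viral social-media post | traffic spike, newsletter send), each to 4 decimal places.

Under noisy-OR, P(traffic spike | causes) = 1 − (1−0.078)·∏(1−qᵢ) over the active causes.
Sum P(traffic spike|·) weighted by the priors over the 4 (viral social-media post, newsletter send) configurations:
  P(traffic spike) = 0.078×0.91×0.79 + 0.65886×0.91×0.21 + 0.79716×0.09×0.79 + 0.924949×0.09×0.21
        = 0.056074 + 0.125908 + 0.056678 + 0.017482 = 0.256142
Keeping only the viral social-media post-present terms gives 0.074160, so
  P(viral social-media post | traffic spike) = 0.074160 / 0.256142 ≈ 0.2895

With the extra evidence:
For the numerator, keep only viral social-media post=true terms: 0.924949×0.09 = 0.083245
Normalizer over all consistent configurations: 0.65886×0.91 + 0.924949×0.09 = 0.682808
Posterior = 0.083245 / 0.682808 ≈ 0.1219
— newsletter send explains away the evidence for viral social-media post.

P(viral social-media post | traffic spike) ≈ 0.2895; P(viral social-media post | traffic spike, newsletter send) ≈ 0.1219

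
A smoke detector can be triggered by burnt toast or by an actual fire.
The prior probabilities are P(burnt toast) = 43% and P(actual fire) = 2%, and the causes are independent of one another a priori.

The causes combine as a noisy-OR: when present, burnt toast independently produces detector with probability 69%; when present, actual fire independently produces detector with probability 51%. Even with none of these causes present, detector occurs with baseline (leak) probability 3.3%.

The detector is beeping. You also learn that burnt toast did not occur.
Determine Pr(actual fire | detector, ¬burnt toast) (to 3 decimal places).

Pr(actual fire | detector, ¬burnt toast) ≈ 0.246

Under noisy-OR, P(detector | causes) = 1 − (1−0.033)·∏(1−qᵢ) over the active causes.
By total probability over both values of actual fire:
  P(detector | ¬burnt toast) = 0.033*0.98 + 0.52617*0.02
        = 0.032340 + 0.010523 = 0.042863
Configurations with actual fire contribute 0.010523, so
  P(actual fire | detector, ¬burnt toast) = 0.010523 / 0.042863 ≈ 0.246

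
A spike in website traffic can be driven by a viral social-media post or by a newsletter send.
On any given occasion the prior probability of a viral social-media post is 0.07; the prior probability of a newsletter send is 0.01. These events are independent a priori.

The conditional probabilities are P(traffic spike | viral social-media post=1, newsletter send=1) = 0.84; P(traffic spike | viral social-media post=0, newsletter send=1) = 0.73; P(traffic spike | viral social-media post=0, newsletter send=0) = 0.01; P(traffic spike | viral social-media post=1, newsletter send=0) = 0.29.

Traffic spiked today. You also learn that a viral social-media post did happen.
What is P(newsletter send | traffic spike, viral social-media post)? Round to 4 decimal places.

Enumerate both values of newsletter send and weight by the priors:
  P(traffic spike | viral social-media post) = 0.29*0.99 + 0.84*0.01
        = 0.287100 + 0.008400 = 0.295500
Configurations with newsletter send contribute 0.008400, so
  P(newsletter send | traffic spike, viral social-media post) = 0.008400 / 0.295500 ≈ 0.0284

P(newsletter send | traffic spike, viral social-media post) ≈ 0.0284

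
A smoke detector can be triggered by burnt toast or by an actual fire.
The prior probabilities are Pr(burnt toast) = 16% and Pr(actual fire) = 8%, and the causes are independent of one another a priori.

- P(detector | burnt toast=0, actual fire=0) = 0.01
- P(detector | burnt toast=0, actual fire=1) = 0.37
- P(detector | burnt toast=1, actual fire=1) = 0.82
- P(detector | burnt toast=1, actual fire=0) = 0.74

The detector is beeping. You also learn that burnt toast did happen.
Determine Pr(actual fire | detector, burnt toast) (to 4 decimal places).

Pr(actual fire | detector, burnt toast) ≈ 0.0879

Numerator (weight on configurations with actual fire): 0.82×0.08 = 0.065600
The normalizing constant is 0.74×0.92 + 0.82×0.08 = 0.746400
P(actual fire | detector, burnt toast) = 0.065600/0.746400 ≈ 0.0879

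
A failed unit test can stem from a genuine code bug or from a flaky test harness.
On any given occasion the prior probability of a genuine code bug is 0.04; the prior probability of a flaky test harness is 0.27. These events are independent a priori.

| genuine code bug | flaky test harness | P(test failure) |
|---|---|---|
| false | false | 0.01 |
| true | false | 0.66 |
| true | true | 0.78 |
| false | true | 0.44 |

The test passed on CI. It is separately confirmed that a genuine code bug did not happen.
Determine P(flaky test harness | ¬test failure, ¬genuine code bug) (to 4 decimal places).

Numerator (weight on configurations with flaky test harness): 0.56×0.27 = 0.151200
Normalizer over all consistent configurations: 0.99×0.73 + 0.56×0.27 = 0.873900
Posterior = 0.151200 / 0.873900 ≈ 0.1730

P(flaky test harness | ¬test failure, ¬genuine code bug) ≈ 0.1730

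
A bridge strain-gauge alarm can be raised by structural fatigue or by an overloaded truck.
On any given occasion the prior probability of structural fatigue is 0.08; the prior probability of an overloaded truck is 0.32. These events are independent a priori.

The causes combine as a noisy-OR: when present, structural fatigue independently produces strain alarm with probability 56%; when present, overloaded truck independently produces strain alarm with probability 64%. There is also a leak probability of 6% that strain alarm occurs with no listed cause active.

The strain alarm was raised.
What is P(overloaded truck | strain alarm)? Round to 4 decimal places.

P(overloaded truck | strain alarm) ≈ 0.7572

Under noisy-OR, P(strain alarm | causes) = 1 − (1−0.06)·∏(1−qᵢ) over the active causes.
Numerator (weight on configurations with overloaded truck): 0.194775 + 0.021788 = 0.216563
The normalizing constant is 0.06·0.92·0.68 + 0.6616·0.92·0.32 + 0.5864·0.08·0.68 + 0.851104·0.08·0.32 = 0.285999
P(overloaded truck | strain alarm) = 0.216563/0.285999 ≈ 0.7572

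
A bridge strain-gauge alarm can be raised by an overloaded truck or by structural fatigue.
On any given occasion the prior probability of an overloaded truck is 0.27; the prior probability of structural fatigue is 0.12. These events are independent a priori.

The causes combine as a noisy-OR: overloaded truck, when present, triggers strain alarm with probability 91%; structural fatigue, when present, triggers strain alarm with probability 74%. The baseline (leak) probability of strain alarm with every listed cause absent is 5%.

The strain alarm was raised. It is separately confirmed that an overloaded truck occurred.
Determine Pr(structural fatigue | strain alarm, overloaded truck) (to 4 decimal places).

Under noisy-OR, P(strain alarm | causes) = 1 − (1−0.05)·∏(1−qᵢ) over the active causes.
Weight on structural fatigue=true, given the evidence: 0.97777*0.12 = 0.117332
The normalizing constant is 0.9145*0.88 + 0.97777*0.12 = 0.922092
Posterior = 0.117332 / 0.922092 ≈ 0.1272

Pr(structural fatigue | strain alarm, overloaded truck) ≈ 0.1272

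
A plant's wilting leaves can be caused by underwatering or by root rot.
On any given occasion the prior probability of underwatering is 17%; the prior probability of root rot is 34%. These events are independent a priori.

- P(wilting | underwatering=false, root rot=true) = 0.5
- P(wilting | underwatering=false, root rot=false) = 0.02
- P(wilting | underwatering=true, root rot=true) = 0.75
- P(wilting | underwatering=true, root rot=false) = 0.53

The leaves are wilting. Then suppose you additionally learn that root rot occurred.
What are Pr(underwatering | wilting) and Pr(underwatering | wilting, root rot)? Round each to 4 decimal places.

Numerator (weight on configurations with underwatering): 0.059466 + 0.043350 = 0.102816
The normalizing constant is 0.02×0.83×0.66 + 0.5×0.83×0.34 + 0.53×0.17×0.66 + 0.75×0.17×0.34 = 0.254872
Posterior = 0.102816 / 0.254872 ≈ 0.4034

Now also conditioning on root rot=true:
P(wilting | root rot) = 0.5*0.83 + 0.75*0.17 = 0.415000 + 0.127500 = 0.542500
Restricting to configurations with underwatering present: 0.75*0.17 = 0.127500.
So P(underwatering | wilting, root rot) = 0.127500/0.542500 ≈ 0.2350.

Pr(underwatering | wilting) ≈ 0.4034; Pr(underwatering | wilting, root rot) ≈ 0.2350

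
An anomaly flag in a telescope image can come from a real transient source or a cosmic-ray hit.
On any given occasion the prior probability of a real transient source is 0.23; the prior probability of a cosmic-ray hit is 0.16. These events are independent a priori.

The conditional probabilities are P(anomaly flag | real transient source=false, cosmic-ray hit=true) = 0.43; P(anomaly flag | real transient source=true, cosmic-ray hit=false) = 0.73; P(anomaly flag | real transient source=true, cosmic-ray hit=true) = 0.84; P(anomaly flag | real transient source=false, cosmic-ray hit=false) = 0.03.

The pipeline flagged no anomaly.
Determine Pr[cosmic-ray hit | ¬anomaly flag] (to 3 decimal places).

Pr[cosmic-ray hit | ¬anomaly flag] ≈ 0.101

Numerator (weight on configurations with cosmic-ray hit): 0.070224 + 0.005888 = 0.076112
Normalizer over all consistent configurations: 0.97·0.77·0.84 + 0.57·0.77·0.16 + 0.27·0.23·0.84 + 0.16·0.23·0.16 = 0.755672
Posterior = 0.076112 / 0.755672 ≈ 0.101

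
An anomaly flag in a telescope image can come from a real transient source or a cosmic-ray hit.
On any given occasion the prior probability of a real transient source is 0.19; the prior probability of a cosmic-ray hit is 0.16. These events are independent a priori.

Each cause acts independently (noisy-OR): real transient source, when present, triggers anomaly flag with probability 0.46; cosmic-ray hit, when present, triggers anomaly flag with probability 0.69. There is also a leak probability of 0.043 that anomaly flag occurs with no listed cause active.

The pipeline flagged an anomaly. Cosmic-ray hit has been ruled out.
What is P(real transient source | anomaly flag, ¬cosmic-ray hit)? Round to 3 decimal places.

P(real transient source | anomaly flag, ¬cosmic-ray hit) ≈ 0.725

Under noisy-OR, P(anomaly flag | causes) = 1 − (1−0.043)·∏(1−qᵢ) over the active causes.
P(anomaly flag | ¬cosmic-ray hit) = 0.043·0.81 + 0.48322·0.19 = 0.034830 + 0.091812 = 0.126642
Restricting to configurations with real transient source present: 0.48322·0.19 = 0.091812.
So P(real transient source | anomaly flag, ¬cosmic-ray hit) = 0.091812/0.126642 ≈ 0.725.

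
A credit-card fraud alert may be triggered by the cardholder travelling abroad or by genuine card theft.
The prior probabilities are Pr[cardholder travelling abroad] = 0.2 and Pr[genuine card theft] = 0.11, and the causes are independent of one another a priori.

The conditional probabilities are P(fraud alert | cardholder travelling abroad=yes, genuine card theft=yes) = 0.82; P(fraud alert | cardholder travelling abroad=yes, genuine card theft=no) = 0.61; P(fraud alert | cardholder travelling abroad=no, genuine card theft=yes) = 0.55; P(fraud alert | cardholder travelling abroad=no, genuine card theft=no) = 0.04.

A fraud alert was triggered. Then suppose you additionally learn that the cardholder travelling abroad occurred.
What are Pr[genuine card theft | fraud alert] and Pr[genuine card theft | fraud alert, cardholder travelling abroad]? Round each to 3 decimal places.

Pr[genuine card theft | fraud alert] ≈ 0.326; Pr[genuine card theft | fraud alert, cardholder travelling abroad] ≈ 0.142

Numerator (weight on configurations with genuine card theft): 0.048400 + 0.018040 = 0.066440
Denominator P(fraud alert): 0.04·0.8·0.89 + 0.55·0.8·0.11 + 0.61·0.2·0.89 + 0.82·0.2·0.11 = 0.203500
Posterior = 0.066440 / 0.203500 ≈ 0.326

Now condition on the additional information:
By total probability over both values of genuine card theft:
  P(fraud alert | cardholder travelling abroad) = 0.61*0.89 + 0.82*0.11
        = 0.542900 + 0.090200 = 0.633100
The terms with genuine card theft present sum to 0.090200, so
  P(genuine card theft | fraud alert, cardholder travelling abroad) = 0.090200 / 0.633100 ≈ 0.142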